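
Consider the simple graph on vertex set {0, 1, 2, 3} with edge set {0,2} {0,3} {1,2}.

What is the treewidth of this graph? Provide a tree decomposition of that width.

The largest bag has 2 vertices, giving width 1; this decomposition certifies tw(G) ≤ 1. Since G has at least one edge (e.g. 1–2), it is not an edgeless graph, so tw(G) ≥ 1. Therefore the treewidth is 1.

Treewidth 1.
One such decomposition:
Bags: B1 = {1, 2}  B2 = {0, 2}  B3 = {0, 3}
Tree: B1–B2, B2–B3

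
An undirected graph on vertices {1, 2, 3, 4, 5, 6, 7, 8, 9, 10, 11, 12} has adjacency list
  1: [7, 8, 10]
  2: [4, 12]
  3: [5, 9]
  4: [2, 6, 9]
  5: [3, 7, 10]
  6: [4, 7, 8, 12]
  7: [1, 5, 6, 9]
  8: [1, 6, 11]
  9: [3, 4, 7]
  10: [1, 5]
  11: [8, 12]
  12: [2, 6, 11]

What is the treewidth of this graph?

3

A width-3 tree decomposition is:
Bags: B1 = {2, 8, 11, 12}  B2 = {2, 6, 8, 12}  B3 = {2, 4, 6, 8}  B4 = {1, 4, 6, 8}  B5 = {1, 4, 6, 7}  B6 = {1, 4, 7, 9}  B7 = {1, 7, 9, 10}  B8 = {5, 7, 9, 10}  B9 = {3, 5, 9, 10}
Tree: B1–B2, B2–B3, B3–B4, B4–B5, B5–B6, B6–B7, B7–B8, B8–B9
The largest bag has 4 vertices, giving width 3; this decomposition certifies tw(G) ≤ 3. For the lower bound: the 4 vertex sets {2,11,12}, {8}, {6}, {1,4,7,9} are disjoint, each induces a connected subgraph, and every pair is joined by at least one edge of G. Contracting each set to a single vertex therefore yields K_{4} as a minor, and since treewidth is minor-monotone, tw(G) ≥ tw(K_{4}) = 3. Combining the bounds, tw(G) = 3.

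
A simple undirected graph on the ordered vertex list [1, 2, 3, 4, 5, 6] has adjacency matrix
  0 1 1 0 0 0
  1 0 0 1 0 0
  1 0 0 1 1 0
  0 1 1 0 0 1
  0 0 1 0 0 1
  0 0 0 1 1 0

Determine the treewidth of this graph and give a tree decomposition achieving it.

Treewidth 2.
One optimal decomposition is:
Bags: B1 = {4, 5, 6}  B2 = {3, 4, 5}  B3 = {2, 3, 4}  B4 = {1, 2, 3}
Tree: B1–B2, B2–B3, B3–B4

Each bag holds 3 vertices, so the decomposition has width 2, which upper-bounds the treewidth. Since 6–5–3–4–6 is a cycle in G, G is not acyclic. Forests are exactly the graphs of treewidth ≤ 1, so tw(G) ≥ 2. Combining the bounds, tw(G) = 2.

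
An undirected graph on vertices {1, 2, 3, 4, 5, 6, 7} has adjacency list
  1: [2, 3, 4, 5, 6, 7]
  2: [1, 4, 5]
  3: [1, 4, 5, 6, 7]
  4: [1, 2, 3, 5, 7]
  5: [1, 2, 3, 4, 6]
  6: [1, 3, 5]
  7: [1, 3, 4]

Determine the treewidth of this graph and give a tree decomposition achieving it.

Each bag holds 4 vertices, so the decomposition has width 3, which upper-bounds the treewidth. Conversely, {1, 2, 4, 5} is a clique of size 4, and the vertices of any clique must share a bag in every tree decomposition; so some bag has ≥ 4 vertices and tw(G) ≥ 3. Therefore the treewidth is 3.

Treewidth 3.
One such decomposition:
Bags: B1 = {1, 3, 4, 7}  B2 = {1, 3, 4, 5}  B3 = {1, 3, 5, 6}  B4 = {1, 2, 4, 5}
Tree: B1–B2, B2–B3, B2–B4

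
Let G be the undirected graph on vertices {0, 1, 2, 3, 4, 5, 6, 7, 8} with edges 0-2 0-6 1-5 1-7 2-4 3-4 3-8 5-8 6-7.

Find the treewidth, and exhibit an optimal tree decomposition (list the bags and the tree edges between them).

Treewidth 2.
One optimal decomposition is:
Bags: B1 = {3, 5, 8}  B2 = {1, 3, 5}  B3 = {1, 3, 7}  B4 = {3, 6, 7}  B5 = {0, 3, 6}  B6 = {0, 2, 3}  B7 = {2, 3, 4}
Tree: B1–B2, B2–B3, B3–B4, B4–B5, B5–B6, B6–B7

Each bag holds 3 vertices, so the decomposition has width 2, which upper-bounds the treewidth. The edges 3–8–5–1–7–6–0–2–4–3 form a cycle, so G is not a tree and its treewidth is at least 2. Therefore the treewidth is 2.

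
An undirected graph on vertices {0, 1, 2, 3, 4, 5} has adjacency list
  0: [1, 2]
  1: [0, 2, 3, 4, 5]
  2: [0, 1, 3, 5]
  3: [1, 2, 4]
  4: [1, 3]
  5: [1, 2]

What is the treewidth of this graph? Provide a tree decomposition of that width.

Treewidth 2.
One optimal decomposition is:
Bags: B1 = {1, 3, 4}  B2 = {1, 2, 3}  B3 = {1, 2, 5}  B4 = {0, 1, 2}
Tree: B1–B2, B2–B3, B2–B4

Every bag has size at most 3, so the width is 3 − 1 = 2 and tw(G) ≤ 2. On the other hand G contains the 3-clique {0, 1, 2}. A clique must lie in a single bag of any decomposition, so no decomposition can have width below 2. Therefore the treewidth is 2.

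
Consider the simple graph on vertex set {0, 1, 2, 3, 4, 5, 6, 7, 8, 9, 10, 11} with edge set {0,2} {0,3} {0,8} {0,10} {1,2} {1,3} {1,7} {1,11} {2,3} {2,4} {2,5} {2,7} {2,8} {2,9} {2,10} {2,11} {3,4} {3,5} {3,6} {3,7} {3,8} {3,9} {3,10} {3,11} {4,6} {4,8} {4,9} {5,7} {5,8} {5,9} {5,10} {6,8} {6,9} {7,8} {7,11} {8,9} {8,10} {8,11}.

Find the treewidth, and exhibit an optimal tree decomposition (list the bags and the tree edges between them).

Every bag has size at most 5, so the width is 5 − 1 = 4 and tw(G) ≤ 4. Conversely, {0, 2, 3, 8, 10} is a clique of size 5, and the vertices of any clique must share a bag in every tree decomposition; so some bag has ≥ 5 vertices and tw(G) ≥ 4. Combining the bounds, tw(G) = 4.

Treewidth 4.
Bags: B1 = {2, 3, 5, 8, 9}  B2 = {2, 3, 5, 8, 10}  B3 = {2, 3, 5, 7, 8}  B4 = {0, 2, 3, 8, 10}  B5 = {2, 3, 7, 8, 11}  B6 = {2, 3, 4, 8, 9}  B7 = {1, 2, 3, 7, 11}  B8 = {3, 4, 6, 8, 9}
Tree: B1–B2, B2–B3, B2–B4, B3–B5, B1–B6, B5–B7, B6–B8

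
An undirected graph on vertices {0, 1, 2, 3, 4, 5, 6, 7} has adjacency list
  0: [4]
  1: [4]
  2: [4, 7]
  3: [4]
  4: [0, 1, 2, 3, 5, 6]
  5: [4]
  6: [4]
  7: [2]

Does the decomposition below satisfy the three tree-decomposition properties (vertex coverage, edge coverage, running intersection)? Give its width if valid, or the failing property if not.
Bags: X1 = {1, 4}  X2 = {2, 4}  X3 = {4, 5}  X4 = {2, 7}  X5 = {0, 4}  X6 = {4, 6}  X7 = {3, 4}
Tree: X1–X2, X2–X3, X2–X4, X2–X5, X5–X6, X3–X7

Yes; width 1.

Every vertex of G appears in some bag (union = {0, 1, 2, 3, 4, 5, 6, 7}); every edge is covered by a bag; and for each vertex v the set of bags containing v is connected in the bag tree. The decomposition is therefore valid. The largest bag has 2 vertices, so the width is 1.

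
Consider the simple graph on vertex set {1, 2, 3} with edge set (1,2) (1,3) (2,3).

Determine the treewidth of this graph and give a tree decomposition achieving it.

A single bag containing all 3 vertices is trivially a valid decomposition of width 2. For the lower bound, the 3 vertices {1, 2, 3} are pairwise adjacent, and any tree decomposition puts a clique entirely inside one bag — forcing width ≥ 2. Therefore the treewidth is 2.

Treewidth 2.
One such decomposition:
Bags: B1 = {1, 2, 3}
Tree: (single bag)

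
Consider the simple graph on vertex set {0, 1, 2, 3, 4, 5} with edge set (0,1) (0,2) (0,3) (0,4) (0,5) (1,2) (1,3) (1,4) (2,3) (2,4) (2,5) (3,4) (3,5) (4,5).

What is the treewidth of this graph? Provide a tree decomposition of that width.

Treewidth 4.
Bags: B1 = {0, 2, 3, 4, 5}  B2 = {0, 1, 2, 3, 4}
Tree: B1–B2

Every bag has size at most 5, so the width is 5 − 1 = 4 and tw(G) ≤ 4. Conversely, {0, 1, 2, 3, 4} is a clique of size 5, and the vertices of any clique must share a bag in every tree decomposition; so some bag has ≥ 5 vertices and tw(G) ≥ 4. Therefore the treewidth is 4.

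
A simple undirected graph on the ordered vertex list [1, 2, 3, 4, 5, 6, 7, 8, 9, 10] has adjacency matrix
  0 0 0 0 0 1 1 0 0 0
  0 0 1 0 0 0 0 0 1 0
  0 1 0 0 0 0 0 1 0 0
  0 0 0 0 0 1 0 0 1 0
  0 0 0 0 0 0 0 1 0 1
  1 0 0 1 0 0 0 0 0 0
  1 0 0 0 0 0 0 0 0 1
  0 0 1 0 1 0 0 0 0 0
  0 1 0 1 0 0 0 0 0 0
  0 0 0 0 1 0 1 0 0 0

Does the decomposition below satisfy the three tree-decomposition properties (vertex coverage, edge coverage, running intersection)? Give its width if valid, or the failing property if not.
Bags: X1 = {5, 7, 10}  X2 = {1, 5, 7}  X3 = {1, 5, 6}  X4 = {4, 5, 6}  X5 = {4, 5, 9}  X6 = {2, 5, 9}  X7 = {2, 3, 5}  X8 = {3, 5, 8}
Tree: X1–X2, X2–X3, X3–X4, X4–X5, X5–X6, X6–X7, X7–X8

Yes; width 2.

Every vertex of G appears in some bag (union = {1, 2, 3, 4, 5, 6, 7, 8, 9, 10}); every edge is covered by a bag; and for each vertex v the set of bags containing v is connected in the bag tree. The decomposition is therefore valid. The largest bag has 3 vertices, so the width is 2.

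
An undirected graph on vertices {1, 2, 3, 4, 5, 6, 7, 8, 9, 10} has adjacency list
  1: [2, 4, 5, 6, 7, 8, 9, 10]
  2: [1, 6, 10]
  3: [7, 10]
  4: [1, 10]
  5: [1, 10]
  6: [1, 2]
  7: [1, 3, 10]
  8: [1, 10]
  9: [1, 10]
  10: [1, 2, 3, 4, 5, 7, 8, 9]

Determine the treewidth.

2

A width-2 tree decomposition is:
Bags: B1 = {1, 8, 10}  B2 = {1, 4, 10}  B3 = {1, 7, 10}  B4 = {1, 5, 10}  B5 = {1, 9, 10}  B6 = {1, 2, 10}  B7 = {1, 2, 6}  B8 = {3, 7, 10}
Tree: B1–B2, B1–B3, B3–B4, B3–B5, B3–B6, B6–B7, B3–B8
Every bag has size at most 3, so the width is 3 − 1 = 2 and tw(G) ≤ 2. Conversely, {1, 2, 10} is a clique of size 3, and the vertices of any clique must share a bag in every tree decomposition; so some bag has ≥ 3 vertices and tw(G) ≥ 2. Therefore the treewidth is 2.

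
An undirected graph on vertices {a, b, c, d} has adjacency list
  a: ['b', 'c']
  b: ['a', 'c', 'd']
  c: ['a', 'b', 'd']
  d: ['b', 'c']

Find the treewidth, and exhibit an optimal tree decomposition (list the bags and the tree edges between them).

Treewidth 2.
Bags: B1 = {a, b, c}  B2 = {b, c, d}
Tree: B1–B2

Each bag holds 3 vertices, so the decomposition has width 2, which upper-bounds the treewidth. For the lower bound, the 3 vertices {b, c, d} are pairwise adjacent, and any tree decomposition puts a clique entirely inside one bag — forcing width ≥ 2. Combining the bounds, tw(G) = 2.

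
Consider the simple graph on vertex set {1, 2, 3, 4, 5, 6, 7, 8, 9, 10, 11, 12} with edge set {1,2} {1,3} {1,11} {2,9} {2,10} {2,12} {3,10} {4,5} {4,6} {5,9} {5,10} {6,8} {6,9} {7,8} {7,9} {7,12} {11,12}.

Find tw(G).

A width-3 tree decomposition is:
Bags: B1 = {1, 3, 11, 12}  B2 = {1, 2, 3, 12}  B3 = {2, 3, 10, 12}  B4 = {2, 7, 10, 12}  B5 = {2, 7, 9, 10}  B6 = {5, 7, 9, 10}  B7 = {5, 7, 8, 9}  B8 = {5, 6, 8, 9}  B9 = {4, 5, 6, 8}
Tree: B1–B2, B2–B3, B3–B4, B4–B5, B5–B6, B6–B7, B7–B8, B8–B9
Every bag has size at most 4, so the width is 4 − 1 = 3 and tw(G) ≤ 3. For the lower bound: the 4 vertex sets {1,3,11}, {12}, {2}, {5,7,9,10} are disjoint, each induces a connected subgraph, and every pair is joined by at least one edge of G. Contracting each set to a single vertex therefore yields K_{4} as a minor, and since treewidth is minor-monotone, tw(G) ≥ tw(K_{4}) = 3. The upper and lower bounds meet at 3, so that is the treewidth.

3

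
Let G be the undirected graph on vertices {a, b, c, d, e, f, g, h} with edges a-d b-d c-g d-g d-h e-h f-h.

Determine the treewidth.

1

A width-1 tree decomposition is:
Bags: B1 = {e, h}  B2 = {d, h}  B3 = {a, d}  B4 = {f, h}  B5 = {b, d}  B6 = {d, g}  B7 = {c, g}
Tree: B1–B2, B2–B3, B2–B4, B3–B5, B3–B6, B6–B7
Each bag holds 2 vertices, so the decomposition has width 1, which upper-bounds the treewidth. Since G has at least one edge (e.g. e–h), it is not an edgeless graph, so tw(G) ≥ 1. Combining the bounds, tw(G) = 1.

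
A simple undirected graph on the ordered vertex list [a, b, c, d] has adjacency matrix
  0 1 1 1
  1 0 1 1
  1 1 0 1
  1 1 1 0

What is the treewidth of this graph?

A width-3 tree decomposition is:
Bags: B1 = {a, b, c, d}
Tree: (single bag)
With just one bag of size 4, the width is 4 − 1 = 3, so tw(G) ≤ 3. For the lower bound, the 4 vertices {a, b, c, d} are pairwise adjacent, and any tree decomposition puts a clique entirely inside one bag — forcing width ≥ 3. Hence tw(G) = 3 exactly.

3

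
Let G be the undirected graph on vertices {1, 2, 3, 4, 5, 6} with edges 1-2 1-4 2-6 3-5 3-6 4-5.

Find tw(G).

A width-2 tree decomposition is:
Bags: B1 = {3, 4, 5}  B2 = {1, 3, 4}  B3 = {1, 2, 3}  B4 = {2, 3, 6}
Tree: B1–B2, B2–B3, B3–B4
The largest bag has 3 vertices, giving width 2; this decomposition certifies tw(G) ≤ 2. The edges 3–5–4–1–2–6–3 form a cycle, so G is not a tree and its treewidth is at least 2. The upper and lower bounds meet at 2, so that is the treewidth.

2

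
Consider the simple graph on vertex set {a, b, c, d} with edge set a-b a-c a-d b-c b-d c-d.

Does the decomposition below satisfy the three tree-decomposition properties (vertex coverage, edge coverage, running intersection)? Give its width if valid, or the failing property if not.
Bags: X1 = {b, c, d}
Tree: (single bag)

No — vertex a appears in no bag.

A tree decomposition must satisfy three properties: every vertex lies in some bag; for every edge, both endpoints lie together in some bag; and for every vertex, the bags containing it form a connected subtree. Here vertex a appears in no bag, so the decomposition is invalid.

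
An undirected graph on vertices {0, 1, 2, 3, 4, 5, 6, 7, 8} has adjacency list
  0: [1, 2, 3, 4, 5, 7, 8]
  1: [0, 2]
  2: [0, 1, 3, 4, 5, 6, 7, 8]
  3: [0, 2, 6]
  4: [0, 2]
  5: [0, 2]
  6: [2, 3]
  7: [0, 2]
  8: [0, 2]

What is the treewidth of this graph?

A width-2 tree decomposition is:
Bags: B1 = {0, 2, 5}  B2 = {0, 1, 2}  B3 = {0, 2, 7}  B4 = {0, 2, 8}  B5 = {0, 2, 3}  B6 = {2, 3, 6}  B7 = {0, 2, 4}
Tree: B1–B2, B1–B3, B2–B4, B1–B5, B5–B6, B2–B7
Each bag holds 3 vertices, so the decomposition has width 2, which upper-bounds the treewidth. For the lower bound, the 3 vertices {0, 1, 2} are pairwise adjacent, and any tree decomposition puts a clique entirely inside one bag — forcing width ≥ 2. Hence tw(G) = 2 exactly.

2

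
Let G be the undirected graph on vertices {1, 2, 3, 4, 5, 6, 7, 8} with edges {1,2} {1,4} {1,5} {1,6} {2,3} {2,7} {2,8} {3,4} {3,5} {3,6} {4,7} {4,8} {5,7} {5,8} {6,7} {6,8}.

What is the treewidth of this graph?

A width-4 tree decomposition is:
Bags: B1 = {1, 3, 6, 7, 8}  B2 = {1, 3, 4, 7, 8}  B3 = {1, 3, 5, 7, 8}  B4 = {1, 2, 3, 7, 8}
Tree: B1–B2, B2–B3, B3–B4
The largest bag has 5 vertices, giving width 4; this decomposition certifies tw(G) ≤ 4. For the lower bound: the 5 vertex sets {6,7}, {3,4}, {1,5}, {8}, {2} are disjoint, each induces a connected subgraph, and every pair is joined by at least one edge of G. Contracting each set to a single vertex therefore yields K_{5} as a minor, and since treewidth is minor-monotone, tw(G) ≥ tw(K_{5}) = 4. Hence tw(G) = 4 exactly.

4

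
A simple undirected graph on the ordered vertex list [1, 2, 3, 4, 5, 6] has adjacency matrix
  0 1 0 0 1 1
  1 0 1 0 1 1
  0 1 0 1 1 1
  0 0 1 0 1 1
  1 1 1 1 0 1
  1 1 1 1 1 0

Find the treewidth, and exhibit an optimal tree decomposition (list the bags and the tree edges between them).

Every bag has size at most 4, so the width is 4 − 1 = 3 and tw(G) ≤ 3. Conversely, {1, 2, 5, 6} is a clique of size 4, and the vertices of any clique must share a bag in every tree decomposition; so some bag has ≥ 4 vertices and tw(G) ≥ 3. The upper and lower bounds meet at 3, so that is the treewidth.

Treewidth 3.
One optimal decomposition is:
Bags: B1 = {2, 3, 5, 6}  B2 = {3, 4, 5, 6}  B3 = {1, 2, 5, 6}
Tree: B1–B2, B1–B3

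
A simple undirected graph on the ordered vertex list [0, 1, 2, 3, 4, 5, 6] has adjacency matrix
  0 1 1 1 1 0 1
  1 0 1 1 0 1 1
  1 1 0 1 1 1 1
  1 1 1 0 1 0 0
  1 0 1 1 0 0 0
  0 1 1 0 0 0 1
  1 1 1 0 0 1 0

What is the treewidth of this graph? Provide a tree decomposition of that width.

Every bag has size at most 4, so the width is 4 − 1 = 3 and tw(G) ≤ 3. Conversely, {0, 1, 2, 3} is a clique of size 4, and the vertices of any clique must share a bag in every tree decomposition; so some bag has ≥ 4 vertices and tw(G) ≥ 3. Combining the bounds, tw(G) = 3.

Treewidth 3.
One such decomposition:
Bags: B1 = {0, 1, 2, 3}  B2 = {0, 2, 3, 4}  B3 = {0, 1, 2, 6}  B4 = {1, 2, 5, 6}
Tree: B1–B2, B1–B3, B3–B4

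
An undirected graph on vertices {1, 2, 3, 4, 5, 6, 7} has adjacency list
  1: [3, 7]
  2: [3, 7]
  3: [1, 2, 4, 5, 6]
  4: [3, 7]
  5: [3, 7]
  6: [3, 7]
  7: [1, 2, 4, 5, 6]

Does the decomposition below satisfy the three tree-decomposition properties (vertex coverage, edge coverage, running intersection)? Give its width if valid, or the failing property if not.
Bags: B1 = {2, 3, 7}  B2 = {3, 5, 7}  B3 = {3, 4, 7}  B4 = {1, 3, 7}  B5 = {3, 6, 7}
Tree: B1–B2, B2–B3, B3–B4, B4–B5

Every vertex of G appears in some bag (union = {1, 2, 3, 4, 5, 6, 7}); every edge is covered by a bag; and for each vertex v the set of bags containing v is connected in the bag tree. The decomposition is therefore valid. The largest bag has 3 vertices, so the width is 2.

Yes; width 2.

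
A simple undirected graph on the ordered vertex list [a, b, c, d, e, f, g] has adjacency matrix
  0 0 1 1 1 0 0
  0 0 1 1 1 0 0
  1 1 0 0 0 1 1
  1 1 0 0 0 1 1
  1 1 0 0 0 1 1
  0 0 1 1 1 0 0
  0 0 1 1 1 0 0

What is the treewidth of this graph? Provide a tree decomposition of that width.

Treewidth 3.
One such decomposition:
Bags: B1 = {b, c, d, e}  B2 = {a, c, d, e}  B3 = {c, d, e, f}  B4 = {c, d, e, g}
Tree: B1–B2, B2–B3, B3–B4

Every bag has size at most 4, so the width is 4 − 1 = 3 and tw(G) ≤ 3. For the lower bound: the 4 vertex sets {b,d}, {a,c}, {e}, {f} are disjoint, each induces a connected subgraph, and every pair is joined by at least one edge of G. Contracting each set to a single vertex therefore yields K_{4} as a minor, and since treewidth is minor-monotone, tw(G) ≥ tw(K_{4}) = 3. Combining the bounds, tw(G) = 3.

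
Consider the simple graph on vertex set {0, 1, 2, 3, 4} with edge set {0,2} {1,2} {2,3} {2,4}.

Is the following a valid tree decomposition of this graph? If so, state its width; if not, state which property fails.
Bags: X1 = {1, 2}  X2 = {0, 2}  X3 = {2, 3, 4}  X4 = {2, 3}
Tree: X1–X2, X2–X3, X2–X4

No — bags containing vertex 3 are not connected in the tree.

A tree decomposition must satisfy three properties: every vertex lies in some bag; for every edge, both endpoints lie together in some bag; and for every vertex, the bags containing it form a connected subtree. Here bags containing vertex 3 are not connected in the tree, so the decomposition is invalid.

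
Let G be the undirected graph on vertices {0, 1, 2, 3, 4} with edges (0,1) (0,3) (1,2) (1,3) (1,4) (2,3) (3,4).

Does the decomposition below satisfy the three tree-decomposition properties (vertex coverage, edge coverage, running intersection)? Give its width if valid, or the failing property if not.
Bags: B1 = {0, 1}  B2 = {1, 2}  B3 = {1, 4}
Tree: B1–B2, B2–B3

A tree decomposition must satisfy three properties: every vertex lies in some bag; for every edge, both endpoints lie together in some bag; and for every vertex, the bags containing it form a connected subtree. Here vertex 3 appears in no bag, so the decomposition is invalid.

No — vertex 3 appears in no bag.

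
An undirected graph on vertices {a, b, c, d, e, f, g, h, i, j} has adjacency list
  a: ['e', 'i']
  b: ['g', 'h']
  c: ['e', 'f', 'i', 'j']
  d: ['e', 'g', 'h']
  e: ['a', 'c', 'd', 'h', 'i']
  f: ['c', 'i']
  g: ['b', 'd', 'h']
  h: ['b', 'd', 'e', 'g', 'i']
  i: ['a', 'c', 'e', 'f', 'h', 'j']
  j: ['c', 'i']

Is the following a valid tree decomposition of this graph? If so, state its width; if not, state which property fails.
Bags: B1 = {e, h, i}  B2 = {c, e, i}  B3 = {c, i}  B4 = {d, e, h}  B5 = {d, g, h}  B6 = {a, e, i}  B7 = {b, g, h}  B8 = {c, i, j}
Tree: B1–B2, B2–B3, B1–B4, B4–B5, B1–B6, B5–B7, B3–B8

No — vertex f appears in no bag.

A tree decomposition must satisfy three properties: every vertex lies in some bag; for every edge, both endpoints lie together in some bag; and for every vertex, the bags containing it form a connected subtree. Here vertex f appears in no bag, so the decomposition is invalid.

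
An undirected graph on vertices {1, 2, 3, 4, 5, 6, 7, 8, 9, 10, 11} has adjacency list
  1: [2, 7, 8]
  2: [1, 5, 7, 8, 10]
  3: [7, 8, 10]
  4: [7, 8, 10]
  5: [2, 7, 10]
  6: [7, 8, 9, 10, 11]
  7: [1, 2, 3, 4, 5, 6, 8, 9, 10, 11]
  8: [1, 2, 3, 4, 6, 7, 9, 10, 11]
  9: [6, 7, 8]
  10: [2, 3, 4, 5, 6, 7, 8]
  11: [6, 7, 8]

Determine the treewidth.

A width-3 tree decomposition is:
Bags: B1 = {6, 7, 8, 10}  B2 = {6, 7, 8, 11}  B3 = {2, 7, 8, 10}  B4 = {4, 7, 8, 10}  B5 = {3, 7, 8, 10}  B6 = {2, 5, 7, 10}  B7 = {1, 2, 7, 8}  B8 = {6, 7, 8, 9}
Tree: B1–B2, B1–B3, B3–B4, B4–B5, B3–B6, B3–B7, B1–B8
Each bag holds 4 vertices, so the decomposition has width 3, which upper-bounds the treewidth. For the lower bound, the 4 vertices {1, 2, 7, 8} are pairwise adjacent, and any tree decomposition puts a clique entirely inside one bag — forcing width ≥ 3. Hence tw(G) = 3 exactly.

3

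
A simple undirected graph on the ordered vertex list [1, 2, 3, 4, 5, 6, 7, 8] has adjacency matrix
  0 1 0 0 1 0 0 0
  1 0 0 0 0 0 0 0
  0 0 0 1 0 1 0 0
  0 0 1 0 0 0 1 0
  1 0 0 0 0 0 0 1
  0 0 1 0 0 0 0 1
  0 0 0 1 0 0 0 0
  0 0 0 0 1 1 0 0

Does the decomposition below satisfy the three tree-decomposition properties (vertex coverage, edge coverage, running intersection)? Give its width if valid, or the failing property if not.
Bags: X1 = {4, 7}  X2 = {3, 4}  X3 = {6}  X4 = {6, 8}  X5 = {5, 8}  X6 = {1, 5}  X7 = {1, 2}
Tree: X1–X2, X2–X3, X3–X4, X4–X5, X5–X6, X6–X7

A tree decomposition must satisfy three properties: every vertex lies in some bag; for every edge, both endpoints lie together in some bag; and for every vertex, the bags containing it form a connected subtree. Here edge (3,6) lies in no bag, so the decomposition is invalid.

No — edge (3,6) lies in no bag.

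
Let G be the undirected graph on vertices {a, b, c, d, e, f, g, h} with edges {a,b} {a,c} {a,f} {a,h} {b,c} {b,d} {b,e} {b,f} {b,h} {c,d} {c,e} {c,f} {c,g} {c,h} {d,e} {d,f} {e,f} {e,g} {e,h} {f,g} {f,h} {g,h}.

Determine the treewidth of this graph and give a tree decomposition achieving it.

The largest bag has 5 vertices, giving width 4; this decomposition certifies tw(G) ≤ 4. For the lower bound, the 5 vertices {b, c, d, e, f} are pairwise adjacent, and any tree decomposition puts a clique entirely inside one bag — forcing width ≥ 4. The upper and lower bounds meet at 4, so that is the treewidth.

Treewidth 4.
One such decomposition:
Bags: B1 = {b, c, e, f, h}  B2 = {c, e, f, g, h}  B3 = {a, b, c, f, h}  B4 = {b, c, d, e, f}
Tree: B1–B2, B1–B3, B1–B4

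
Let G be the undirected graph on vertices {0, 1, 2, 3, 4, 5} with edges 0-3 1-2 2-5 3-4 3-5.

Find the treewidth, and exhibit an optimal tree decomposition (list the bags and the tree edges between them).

Each bag holds 2 vertices, so the decomposition has width 1, which upper-bounds the treewidth. Since G has at least one edge (e.g. 1–2), it is not an edgeless graph, so tw(G) ≥ 1. The upper and lower bounds meet at 1, so that is the treewidth.

Treewidth 1.
One such decomposition:
Bags: B1 = {1, 2}  B2 = {2, 5}  B3 = {3, 5}  B4 = {3, 4}  B5 = {0, 3}
Tree: B1–B2, B2–B3, B3–B4, B3–B5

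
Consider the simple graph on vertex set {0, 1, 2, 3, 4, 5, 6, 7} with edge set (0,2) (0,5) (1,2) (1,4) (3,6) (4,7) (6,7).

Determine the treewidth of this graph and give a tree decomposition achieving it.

Treewidth 1.
One such decomposition:
Bags: B1 = {3, 6}  B2 = {6, 7}  B3 = {4, 7}  B4 = {1, 4}  B5 = {1, 2}  B6 = {0, 2}  B7 = {0, 5}
Tree: B1–B2, B2–B3, B3–B4, B4–B5, B5–B6, B6–B7

Every bag has size at most 2, so the width is 2 − 1 = 1 and tw(G) ≤ 1. Since G has at least one edge (e.g. 3–6), it is not an edgeless graph, so tw(G) ≥ 1. Combining the bounds, tw(G) = 1.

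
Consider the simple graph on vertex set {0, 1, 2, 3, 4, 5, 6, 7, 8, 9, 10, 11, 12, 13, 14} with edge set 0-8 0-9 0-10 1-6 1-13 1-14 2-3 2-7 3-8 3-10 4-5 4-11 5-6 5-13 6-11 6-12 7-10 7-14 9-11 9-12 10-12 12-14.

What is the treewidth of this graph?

A width-3 tree decomposition is:
Bags: B1 = {1, 4, 5, 13}  B2 = {1, 4, 5, 6}  B3 = {1, 4, 6, 11}  B4 = {1, 6, 11, 14}  B5 = {6, 11, 12, 14}  B6 = {9, 11, 12, 14}  B7 = {7, 9, 12, 14}  B8 = {7, 9, 10, 12}  B9 = {0, 7, 9, 10}  B10 = {0, 2, 7, 10}  B11 = {0, 2, 3, 10}  B12 = {0, 2, 3, 8}
Tree: B1–B2, B2–B3, B3–B4, B4–B5, B5–B6, B6–B7, B7–B8, B8–B9, B9–B10, B10–B11, B11–B12
Each bag holds 4 vertices, so the decomposition has width 3, which upper-bounds the treewidth. For the lower bound: the 4 vertex sets {4,5,13}, {1}, {6}, {9,11,12,14} are disjoint, each induces a connected subgraph, and every pair is joined by at least one edge of G. Contracting each set to a single vertex therefore yields K_{4} as a minor, and since treewidth is minor-monotone, tw(G) ≥ tw(K_{4}) = 3. Therefore the treewidth is 3.

3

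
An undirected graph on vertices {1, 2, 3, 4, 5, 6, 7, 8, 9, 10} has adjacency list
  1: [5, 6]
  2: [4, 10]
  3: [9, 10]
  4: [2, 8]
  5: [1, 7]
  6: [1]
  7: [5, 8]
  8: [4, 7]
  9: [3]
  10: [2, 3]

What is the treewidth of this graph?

A width-1 tree decomposition is:
Bags: B1 = {3, 9}  B2 = {3, 10}  B3 = {2, 10}  B4 = {2, 4}  B5 = {4, 8}  B6 = {7, 8}  B7 = {5, 7}  B8 = {1, 5}  B9 = {1, 6}
Tree: B1–B2, B2–B3, B3–B4, B4–B5, B5–B6, B6–B7, B7–B8, B8–B9
The largest bag has 2 vertices, giving width 1; this decomposition certifies tw(G) ≤ 1. Since G has at least one edge (e.g. 9–3), it is not an edgeless graph, so tw(G) ≥ 1. Hence tw(G) = 1 exactly.

1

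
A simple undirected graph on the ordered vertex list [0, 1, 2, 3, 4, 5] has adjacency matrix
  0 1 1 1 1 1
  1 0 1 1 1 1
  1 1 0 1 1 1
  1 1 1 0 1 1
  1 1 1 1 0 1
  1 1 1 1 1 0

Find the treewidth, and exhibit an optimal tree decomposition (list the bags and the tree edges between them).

With just one bag of size 6, the width is 6 − 1 = 5, so tw(G) ≤ 5. On the other hand G contains the 6-clique {0, 1, 2, 3, 4, 5}. A clique must lie in a single bag of any decomposition, so no decomposition can have width below 5. The upper and lower bounds meet at 5, so that is the treewidth.

Treewidth 5.
Bags: B1 = {0, 1, 2, 3, 4, 5}
Tree: (single bag)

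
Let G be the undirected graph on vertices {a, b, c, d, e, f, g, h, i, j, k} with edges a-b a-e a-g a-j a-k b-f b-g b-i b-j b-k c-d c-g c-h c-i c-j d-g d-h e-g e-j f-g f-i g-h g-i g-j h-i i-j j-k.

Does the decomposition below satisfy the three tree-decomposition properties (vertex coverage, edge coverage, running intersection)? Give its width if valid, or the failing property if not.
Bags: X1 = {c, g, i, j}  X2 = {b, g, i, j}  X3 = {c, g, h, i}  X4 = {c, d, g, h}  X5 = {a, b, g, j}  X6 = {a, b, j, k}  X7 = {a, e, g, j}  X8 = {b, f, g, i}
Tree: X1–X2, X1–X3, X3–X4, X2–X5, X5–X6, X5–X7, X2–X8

Yes; width 3.

Every vertex of G appears in some bag (union = {a, b, c, d, e, f, g, h, i, j, k}); every edge is covered by a bag; and for each vertex v the set of bags containing v is connected in the bag tree. The decomposition is therefore valid. The largest bag has 4 vertices, so the width is 3.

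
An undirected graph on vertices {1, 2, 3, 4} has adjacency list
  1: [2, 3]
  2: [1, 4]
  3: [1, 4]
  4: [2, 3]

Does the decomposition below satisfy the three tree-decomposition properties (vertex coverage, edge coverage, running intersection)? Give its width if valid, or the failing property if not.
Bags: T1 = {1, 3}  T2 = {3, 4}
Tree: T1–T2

No — vertex 2 appears in no bag.

A tree decomposition must satisfy three properties: every vertex lies in some bag; for every edge, both endpoints lie together in some bag; and for every vertex, the bags containing it form a connected subtree. Here vertex 2 appears in no bag, so the decomposition is invalid.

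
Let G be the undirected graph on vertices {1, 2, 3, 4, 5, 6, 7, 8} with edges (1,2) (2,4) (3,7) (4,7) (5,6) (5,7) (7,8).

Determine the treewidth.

1

A width-1 tree decomposition is:
Bags: B1 = {3, 7}  B2 = {4, 7}  B3 = {2, 4}  B4 = {1, 2}  B5 = {5, 7}  B6 = {7, 8}  B7 = {5, 6}
Tree: B1–B2, B2–B3, B3–B4, B2–B5, B5–B6, B5–B7
The largest bag has 2 vertices, giving width 1; this decomposition certifies tw(G) ≤ 1. Any graph with an edge has treewidth ≥ 1, and G has the edge 7–3. Therefore the treewidth is 1.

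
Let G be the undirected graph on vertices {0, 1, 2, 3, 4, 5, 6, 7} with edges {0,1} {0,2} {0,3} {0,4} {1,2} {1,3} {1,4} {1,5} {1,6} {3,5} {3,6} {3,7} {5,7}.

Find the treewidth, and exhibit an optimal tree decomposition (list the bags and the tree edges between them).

The largest bag has 3 vertices, giving width 2; this decomposition certifies tw(G) ≤ 2. Conversely, {0, 1, 2} is a clique of size 3, and the vertices of any clique must share a bag in every tree decomposition; so some bag has ≥ 3 vertices and tw(G) ≥ 2. Therefore the treewidth is 2.

Treewidth 2.
One optimal decomposition is:
Bags: B1 = {0, 1, 3}  B2 = {0, 1, 4}  B3 = {1, 3, 5}  B4 = {3, 5, 7}  B5 = {0, 1, 2}  B6 = {1, 3, 6}
Tree: B1–B2, B1–B3, B3–B4, B2–B5, B1–B6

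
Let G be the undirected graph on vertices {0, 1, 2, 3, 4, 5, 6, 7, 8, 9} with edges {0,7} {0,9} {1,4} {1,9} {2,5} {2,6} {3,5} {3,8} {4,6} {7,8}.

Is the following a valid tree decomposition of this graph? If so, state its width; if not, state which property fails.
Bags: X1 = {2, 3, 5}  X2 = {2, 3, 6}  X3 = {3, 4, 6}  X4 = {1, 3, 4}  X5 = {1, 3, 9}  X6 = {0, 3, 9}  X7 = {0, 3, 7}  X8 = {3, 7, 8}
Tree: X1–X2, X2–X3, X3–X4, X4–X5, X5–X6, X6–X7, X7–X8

Yes; width 2.

Every vertex of G appears in some bag (union = {0, 1, 2, 3, 4, 5, 6, 7, 8, 9}); every edge is covered by a bag; and for each vertex v the set of bags containing v is connected in the bag tree. The decomposition is therefore valid. The largest bag has 3 vertices, so the width is 2.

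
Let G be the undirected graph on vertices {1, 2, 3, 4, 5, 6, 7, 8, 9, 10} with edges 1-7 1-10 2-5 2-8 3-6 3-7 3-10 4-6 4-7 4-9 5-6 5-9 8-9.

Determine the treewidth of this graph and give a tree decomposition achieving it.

Each bag holds 3 vertices, so the decomposition has width 2, which upper-bounds the treewidth. Since 10–1–7–3–10 is a cycle in G, G is not acyclic. Forests are exactly the graphs of treewidth ≤ 1, so tw(G) ≥ 2. Hence tw(G) = 2 exactly.

Treewidth 2.
Bags: B1 = {1, 3, 10}  B2 = {1, 3, 7}  B3 = {3, 6, 7}  B4 = {4, 6, 7}  B5 = {4, 5, 6}  B6 = {4, 5, 9}  B7 = {2, 5, 9}  B8 = {2, 8, 9}
Tree: B1–B2, B2–B3, B3–B4, B4–B5, B5–B6, B6–B7, B7–B8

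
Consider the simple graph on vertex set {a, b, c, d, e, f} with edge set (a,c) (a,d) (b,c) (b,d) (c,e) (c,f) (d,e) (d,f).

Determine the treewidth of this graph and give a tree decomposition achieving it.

Treewidth 2.
One such decomposition:
Bags: B1 = {c, d, e}  B2 = {a, c, d}  B3 = {b, c, d}  B4 = {c, d, f}
Tree: B1–B2, B2–B3, B3–B4

Every bag has size at most 3, so the width is 3 − 1 = 2 and tw(G) ≤ 2. The edges c–e–d–a–c form a cycle, so G is not a tree and its treewidth is at least 2. The upper and lower bounds meet at 2, so that is the treewidth.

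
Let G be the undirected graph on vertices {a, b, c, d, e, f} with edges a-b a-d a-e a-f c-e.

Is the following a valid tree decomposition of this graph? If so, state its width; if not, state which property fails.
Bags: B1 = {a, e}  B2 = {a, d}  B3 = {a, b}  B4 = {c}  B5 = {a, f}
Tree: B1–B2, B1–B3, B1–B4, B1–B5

A tree decomposition must satisfy three properties: every vertex lies in some bag; for every edge, both endpoints lie together in some bag; and for every vertex, the bags containing it form a connected subtree. Here edge (e,c) lies in no bag, so the decomposition is invalid.

No — edge (e,c) lies in no bag.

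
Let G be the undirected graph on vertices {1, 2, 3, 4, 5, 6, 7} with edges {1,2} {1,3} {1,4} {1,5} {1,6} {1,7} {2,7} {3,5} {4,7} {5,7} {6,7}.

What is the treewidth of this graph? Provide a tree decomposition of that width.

The largest bag has 3 vertices, giving width 2; this decomposition certifies tw(G) ≤ 2. Conversely, {1, 3, 5} is a clique of size 3, and the vertices of any clique must share a bag in every tree decomposition; so some bag has ≥ 3 vertices and tw(G) ≥ 2. Hence tw(G) = 2 exactly.

Treewidth 2.
One such decomposition:
Bags: B1 = {1, 2, 7}  B2 = {1, 5, 7}  B3 = {1, 3, 5}  B4 = {1, 6, 7}  B5 = {1, 4, 7}
Tree: B1–B2, B2–B3, B1–B4, B2–B5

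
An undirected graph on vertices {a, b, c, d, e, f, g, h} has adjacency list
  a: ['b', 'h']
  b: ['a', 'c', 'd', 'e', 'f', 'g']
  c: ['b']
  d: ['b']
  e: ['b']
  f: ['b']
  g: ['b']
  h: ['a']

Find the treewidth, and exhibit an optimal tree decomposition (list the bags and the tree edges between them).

Every bag has size at most 2, so the width is 2 − 1 = 1 and tw(G) ≤ 1. Any graph with an edge has treewidth ≥ 1, and G has the edge d–b. Combining the bounds, tw(G) = 1.

Treewidth 1.
One optimal decomposition is:
Bags: B1 = {b, d}  B2 = {b, f}  B3 = {a, b}  B4 = {a, h}  B5 = {b, e}  B6 = {b, g}  B7 = {b, c}
Tree: B1–B2, B2–B3, B3–B4, B1–B5, B3–B6, B3–B7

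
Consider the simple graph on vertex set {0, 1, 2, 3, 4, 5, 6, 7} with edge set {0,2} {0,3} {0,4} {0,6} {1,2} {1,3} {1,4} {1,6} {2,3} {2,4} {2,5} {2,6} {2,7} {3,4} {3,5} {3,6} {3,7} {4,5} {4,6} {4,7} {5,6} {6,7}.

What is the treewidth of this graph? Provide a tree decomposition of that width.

Treewidth 4.
One such decomposition:
Bags: B1 = {0, 2, 3, 4, 6}  B2 = {2, 3, 4, 5, 6}  B3 = {1, 2, 3, 4, 6}  B4 = {2, 3, 4, 6, 7}
Tree: B1–B2, B2–B3, B3–B4

Every bag has size at most 5, so the width is 5 − 1 = 4 and tw(G) ≤ 4. For the lower bound, the 5 vertices {0, 2, 3, 4, 6} are pairwise adjacent, and any tree decomposition puts a clique entirely inside one bag — forcing width ≥ 4. The upper and lower bounds meet at 4, so that is the treewidth.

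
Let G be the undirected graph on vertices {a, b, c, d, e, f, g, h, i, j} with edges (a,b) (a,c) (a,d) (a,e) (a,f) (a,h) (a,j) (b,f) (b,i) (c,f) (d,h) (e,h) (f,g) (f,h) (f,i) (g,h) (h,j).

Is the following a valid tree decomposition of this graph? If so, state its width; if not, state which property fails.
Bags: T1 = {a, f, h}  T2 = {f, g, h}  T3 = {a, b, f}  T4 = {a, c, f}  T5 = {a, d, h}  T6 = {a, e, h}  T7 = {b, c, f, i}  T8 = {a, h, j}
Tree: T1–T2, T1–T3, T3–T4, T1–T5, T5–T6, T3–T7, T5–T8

No — bags containing vertex c are not connected in the tree.

A tree decomposition must satisfy three properties: every vertex lies in some bag; for every edge, both endpoints lie together in some bag; and for every vertex, the bags containing it form a connected subtree. Here bags containing vertex c are not connected in the tree, so the decomposition is invalid.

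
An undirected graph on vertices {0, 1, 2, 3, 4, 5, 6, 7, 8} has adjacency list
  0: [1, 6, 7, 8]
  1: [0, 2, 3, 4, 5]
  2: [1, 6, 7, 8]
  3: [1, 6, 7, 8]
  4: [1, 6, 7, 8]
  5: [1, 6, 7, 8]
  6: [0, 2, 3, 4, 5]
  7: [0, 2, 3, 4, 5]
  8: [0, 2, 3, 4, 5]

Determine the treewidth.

4

A width-4 tree decomposition is:
Bags: B1 = {1, 5, 6, 7, 8}  B2 = {1, 2, 6, 7, 8}  B3 = {0, 1, 6, 7, 8}  B4 = {1, 4, 6, 7, 8}  B5 = {1, 3, 6, 7, 8}
Tree: B1–B2, B2–B3, B3–B4, B4–B5
Every bag has size at most 5, so the width is 5 − 1 = 4 and tw(G) ≤ 4. For the lower bound: the 5 vertex sets {5,6}, {2,7}, {0,1}, {8}, {4} are disjoint, each induces a connected subgraph, and every pair is joined by at least one edge of G. Contracting each set to a single vertex therefore yields K_{5} as a minor, and since treewidth is minor-monotone, tw(G) ≥ tw(K_{5}) = 4. Therefore the treewidth is 4.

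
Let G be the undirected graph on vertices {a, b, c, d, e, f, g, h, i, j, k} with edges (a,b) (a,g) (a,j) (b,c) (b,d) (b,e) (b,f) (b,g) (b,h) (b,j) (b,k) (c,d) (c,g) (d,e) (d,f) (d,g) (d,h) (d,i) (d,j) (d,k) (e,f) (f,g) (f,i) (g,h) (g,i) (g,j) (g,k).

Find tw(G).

A width-3 tree decomposition is:
Bags: B1 = {b, c, d, g}  B2 = {b, d, g, h}  B3 = {b, d, f, g}  B4 = {b, d, e, f}  B5 = {b, d, g, j}  B6 = {d, f, g, i}  B7 = {a, b, g, j}  B8 = {b, d, g, k}
Tree: B1–B2, B1–B3, B3–B4, B3–B5, B3–B6, B5–B7, B1–B8
The largest bag has 4 vertices, giving width 3; this decomposition certifies tw(G) ≤ 3. Conversely, {b, d, f, g} is a clique of size 4, and the vertices of any clique must share a bag in every tree decomposition; so some bag has ≥ 4 vertices and tw(G) ≥ 3. The upper and lower bounds meet at 3, so that is the treewidth.

3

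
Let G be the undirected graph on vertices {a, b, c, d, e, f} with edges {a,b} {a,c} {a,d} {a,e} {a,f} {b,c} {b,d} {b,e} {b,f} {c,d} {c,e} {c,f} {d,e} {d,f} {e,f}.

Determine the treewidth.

A width-5 tree decomposition is:
Bags: B1 = {a, b, c, d, e, f}
Tree: (single bag)
With just one bag of size 6, the width is 6 − 1 = 5, so tw(G) ≤ 5. On the other hand G contains the 6-clique {a, b, c, d, e, f}. A clique must lie in a single bag of any decomposition, so no decomposition can have width below 5. The upper and lower bounds meet at 5, so that is the treewidth.

5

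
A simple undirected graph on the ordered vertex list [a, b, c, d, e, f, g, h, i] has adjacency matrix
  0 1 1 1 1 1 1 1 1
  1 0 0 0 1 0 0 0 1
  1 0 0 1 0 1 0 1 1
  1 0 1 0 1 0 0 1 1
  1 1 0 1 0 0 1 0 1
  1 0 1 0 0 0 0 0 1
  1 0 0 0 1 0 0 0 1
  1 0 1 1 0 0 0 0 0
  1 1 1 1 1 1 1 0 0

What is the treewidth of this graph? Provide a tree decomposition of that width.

The largest bag has 4 vertices, giving width 3; this decomposition certifies tw(G) ≤ 3. For the lower bound, the 4 vertices {a, c, d, h} are pairwise adjacent, and any tree decomposition puts a clique entirely inside one bag — forcing width ≥ 3. Combining the bounds, tw(G) = 3.

Treewidth 3.
Bags: B1 = {a, c, d, i}  B2 = {a, c, d, h}  B3 = {a, d, e, i}  B4 = {a, b, e, i}  B5 = {a, e, g, i}  B6 = {a, c, f, i}
Tree: B1–B2, B1–B3, B3–B4, B4–B5, B1–B6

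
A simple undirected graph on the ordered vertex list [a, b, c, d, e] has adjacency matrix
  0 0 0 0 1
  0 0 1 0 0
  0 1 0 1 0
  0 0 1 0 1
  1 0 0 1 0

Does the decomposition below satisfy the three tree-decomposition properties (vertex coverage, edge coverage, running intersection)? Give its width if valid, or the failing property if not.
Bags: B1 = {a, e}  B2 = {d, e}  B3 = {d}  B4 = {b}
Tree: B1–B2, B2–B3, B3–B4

A tree decomposition must satisfy three properties: every vertex lies in some bag; for every edge, both endpoints lie together in some bag; and for every vertex, the bags containing it form a connected subtree. Here vertex c appears in no bag, so the decomposition is invalid.

No — vertex c appears in no bag.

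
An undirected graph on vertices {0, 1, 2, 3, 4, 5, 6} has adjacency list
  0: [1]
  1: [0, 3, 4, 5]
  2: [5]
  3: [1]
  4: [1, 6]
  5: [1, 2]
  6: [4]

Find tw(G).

1

A width-1 tree decomposition is:
Bags: B1 = {1, 5}  B2 = {0, 1}  B3 = {1, 3}  B4 = {1, 4}  B5 = {4, 6}  B6 = {2, 5}
Tree: B1–B2, B2–B3, B1–B4, B4–B5, B1–B6
Each bag holds 2 vertices, so the decomposition has width 1, which upper-bounds the treewidth. G has an edge, so its treewidth is at least 1. Hence tw(G) = 1 exactly.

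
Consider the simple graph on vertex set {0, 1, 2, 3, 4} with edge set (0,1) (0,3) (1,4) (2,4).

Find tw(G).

A width-1 tree decomposition is:
Bags: B1 = {0, 3}  B2 = {0, 1}  B3 = {1, 4}  B4 = {2, 4}
Tree: B1–B2, B2–B3, B3–B4
Each bag holds 2 vertices, so the decomposition has width 1, which upper-bounds the treewidth. Any graph with an edge has treewidth ≥ 1, and G has the edge 3–0. Combining the bounds, tw(G) = 1.

1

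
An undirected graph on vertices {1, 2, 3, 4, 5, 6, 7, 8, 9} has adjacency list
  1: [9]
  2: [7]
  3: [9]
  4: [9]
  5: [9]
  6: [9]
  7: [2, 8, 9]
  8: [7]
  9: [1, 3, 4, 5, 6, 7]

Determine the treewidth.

1

A width-1 tree decomposition is:
Bags: B1 = {6, 9}  B2 = {7, 9}  B3 = {4, 9}  B4 = {3, 9}  B5 = {1, 9}  B6 = {5, 9}  B7 = {7, 8}  B8 = {2, 7}
Tree: B1–B2, B1–B3, B3–B4, B3–B5, B3–B6, B2–B7, B7–B8
Each bag holds 2 vertices, so the decomposition has width 1, which upper-bounds the treewidth. Any graph with an edge has treewidth ≥ 1, and G has the edge 9–6. Combining the bounds, tw(G) = 1.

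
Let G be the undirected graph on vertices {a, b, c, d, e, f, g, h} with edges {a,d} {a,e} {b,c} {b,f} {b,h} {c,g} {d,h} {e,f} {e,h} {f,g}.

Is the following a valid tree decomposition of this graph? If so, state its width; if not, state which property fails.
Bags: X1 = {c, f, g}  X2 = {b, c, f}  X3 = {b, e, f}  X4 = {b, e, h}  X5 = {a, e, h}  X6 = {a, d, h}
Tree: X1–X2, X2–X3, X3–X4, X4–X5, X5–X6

Vertex coverage: the bags together contain {a, b, c, d, e, f, g, h}, the full vertex set. Edge coverage: each edge of G has both endpoints in at least one bag. Running intersection: for every vertex, the bags containing it form a connected subtree. All three properties hold, so this is a valid tree decomposition of width max|bag| − 1 = 2, and hence tw(G) ≤ 2.

Yes; width 2.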